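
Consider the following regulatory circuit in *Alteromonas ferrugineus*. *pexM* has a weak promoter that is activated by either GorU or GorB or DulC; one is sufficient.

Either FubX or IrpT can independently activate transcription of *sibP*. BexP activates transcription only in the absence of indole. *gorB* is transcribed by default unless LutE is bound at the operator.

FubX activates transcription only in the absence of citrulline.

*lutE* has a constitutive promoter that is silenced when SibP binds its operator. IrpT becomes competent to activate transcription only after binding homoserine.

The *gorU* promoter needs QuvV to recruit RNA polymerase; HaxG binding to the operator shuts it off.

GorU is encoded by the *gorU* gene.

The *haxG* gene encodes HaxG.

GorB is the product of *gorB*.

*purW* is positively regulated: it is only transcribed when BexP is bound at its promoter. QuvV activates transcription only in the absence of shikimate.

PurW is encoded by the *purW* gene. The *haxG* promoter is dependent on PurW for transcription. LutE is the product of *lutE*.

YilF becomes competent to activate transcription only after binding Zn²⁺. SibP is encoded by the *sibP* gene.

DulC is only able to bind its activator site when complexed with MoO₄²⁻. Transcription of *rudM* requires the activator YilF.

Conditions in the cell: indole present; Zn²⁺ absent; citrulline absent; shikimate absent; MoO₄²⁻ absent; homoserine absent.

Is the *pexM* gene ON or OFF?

ON

Shikimate is absent, so QuvV is active.
Indole is present, so BexP is inactive.
Required activator BexP is absent, so *purW* is not transcribed.
So PurW is not produced.
Required activator PurW is absent, so *haxG* is not transcribed.
So HaxG is not produced.
No repressor is bound and QuvV is active, so *gorU* is transcribed.
So GorU is produced and active.
Citrulline is absent, so FubX is active.
Homoserine is absent, so IrpT is inactive.
Activator FubX is present, so *sibP* is transcribed.
So SibP is produced and active.
With repressor SibP bound, *lutE* is not transcribed.
So LutE is not produced.
With no repressor bound, *gorB* is transcribed.
So GorB is produced and active.
MoO₄²⁻ is absent, so DulC is inactive.
Activator GorU is present, so *pexM* is transcribed.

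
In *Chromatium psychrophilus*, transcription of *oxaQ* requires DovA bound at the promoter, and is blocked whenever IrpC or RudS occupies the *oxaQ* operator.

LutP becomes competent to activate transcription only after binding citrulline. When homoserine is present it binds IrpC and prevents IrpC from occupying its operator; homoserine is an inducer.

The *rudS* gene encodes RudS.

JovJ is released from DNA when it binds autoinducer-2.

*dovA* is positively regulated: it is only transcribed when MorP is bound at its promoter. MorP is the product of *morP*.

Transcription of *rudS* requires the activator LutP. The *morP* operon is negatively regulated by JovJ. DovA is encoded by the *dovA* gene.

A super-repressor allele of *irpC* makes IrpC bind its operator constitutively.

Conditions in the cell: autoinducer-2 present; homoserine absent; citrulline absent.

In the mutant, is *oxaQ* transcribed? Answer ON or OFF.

IrpC is constitutively active in this strain.
Autoinducer-2 is present, so JovJ is inactive.
With no repressor bound, *morP* is transcribed.
So MorP is produced and active.
No repressor is bound and MorP is active, so *dovA* is transcribed.
So DovA is produced and active.
Citrulline is absent, so LutP is inactive.
Required activator LutP is absent, so *rudS* is not transcribed.
So RudS is not produced.
With repressor IrpC bound, *oxaQ* is not transcribed.

OFF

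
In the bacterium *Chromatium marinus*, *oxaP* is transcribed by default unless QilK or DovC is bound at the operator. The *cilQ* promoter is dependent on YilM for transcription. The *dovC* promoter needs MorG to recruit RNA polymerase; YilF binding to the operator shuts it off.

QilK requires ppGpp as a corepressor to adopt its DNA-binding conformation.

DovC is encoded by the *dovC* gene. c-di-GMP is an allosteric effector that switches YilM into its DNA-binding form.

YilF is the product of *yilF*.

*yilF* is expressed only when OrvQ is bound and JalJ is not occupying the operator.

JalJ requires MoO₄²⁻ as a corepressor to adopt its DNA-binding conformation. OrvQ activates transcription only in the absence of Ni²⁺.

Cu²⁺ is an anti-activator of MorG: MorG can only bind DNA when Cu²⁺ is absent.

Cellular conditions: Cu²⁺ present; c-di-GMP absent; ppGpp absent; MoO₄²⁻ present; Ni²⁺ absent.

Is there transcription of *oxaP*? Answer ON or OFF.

ppGpp is absent, so QilK is inactive.
Cu²⁺ is present, so MorG is inactive.
MoO₄²⁻ is present, so JalJ is active.
Ni²⁺ is absent, so OrvQ is active.
With repressor JalJ bound, *yilF* is not transcribed.
So YilF is not produced.
Required activator MorG is absent, so *dovC* is not transcribed.
So DovC is not produced.
With no repressor bound, *oxaP* is transcribed.

ON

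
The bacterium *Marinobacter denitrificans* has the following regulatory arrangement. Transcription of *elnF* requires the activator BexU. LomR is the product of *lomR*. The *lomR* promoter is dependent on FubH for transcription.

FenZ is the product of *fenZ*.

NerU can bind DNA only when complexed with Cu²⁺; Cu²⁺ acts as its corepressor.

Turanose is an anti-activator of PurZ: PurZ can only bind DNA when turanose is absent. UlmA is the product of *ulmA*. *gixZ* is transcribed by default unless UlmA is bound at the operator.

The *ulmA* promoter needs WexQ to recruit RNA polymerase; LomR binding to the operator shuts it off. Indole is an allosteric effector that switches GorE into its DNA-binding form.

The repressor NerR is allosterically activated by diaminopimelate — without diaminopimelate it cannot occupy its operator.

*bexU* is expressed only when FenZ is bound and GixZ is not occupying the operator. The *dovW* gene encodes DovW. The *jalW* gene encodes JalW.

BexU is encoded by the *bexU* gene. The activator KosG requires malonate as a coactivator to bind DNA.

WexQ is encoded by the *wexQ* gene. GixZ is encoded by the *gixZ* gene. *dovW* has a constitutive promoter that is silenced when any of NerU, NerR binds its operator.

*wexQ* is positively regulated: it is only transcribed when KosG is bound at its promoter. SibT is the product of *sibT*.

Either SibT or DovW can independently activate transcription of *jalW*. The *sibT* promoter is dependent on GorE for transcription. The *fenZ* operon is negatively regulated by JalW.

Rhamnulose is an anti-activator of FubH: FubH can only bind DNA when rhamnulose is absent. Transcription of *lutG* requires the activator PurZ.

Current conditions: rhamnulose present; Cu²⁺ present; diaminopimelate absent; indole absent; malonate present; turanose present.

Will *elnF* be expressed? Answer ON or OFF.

Rhamnulose is present, so FubH is inactive.
Required activator FubH is absent, so *lomR* is not transcribed.
So LomR is not produced.
Malonate is present, so KosG is active.
No repressor is bound and KosG is active, so *wexQ* is transcribed.
So WexQ is produced and active.
No repressor is bound and WexQ is active, so *ulmA* is transcribed.
So UlmA is produced and active.
With repressor UlmA bound, *gixZ* is not transcribed.
So GixZ is not produced.
Indole is absent, so GorE is inactive.
Required activator GorE is absent, so *sibT* is not transcribed.
So SibT is not produced.
Cu²⁺ is present, so NerU is active.
Diaminopimelate is absent, so NerR is inactive.
With repressor NerU bound, *dovW* is not transcribed.
So DovW is not produced.
No activator is available at the *jalW* promoter, so *jalW* is not transcribed.
So JalW is not produced.
With no repressor bound, *fenZ* is transcribed.
So FenZ is produced and active.
No repressor is bound and FenZ is active, so *bexU* is transcribed.
So BexU is produced and active.
No repressor is bound and BexU is active, so *elnF* is transcribed.

ON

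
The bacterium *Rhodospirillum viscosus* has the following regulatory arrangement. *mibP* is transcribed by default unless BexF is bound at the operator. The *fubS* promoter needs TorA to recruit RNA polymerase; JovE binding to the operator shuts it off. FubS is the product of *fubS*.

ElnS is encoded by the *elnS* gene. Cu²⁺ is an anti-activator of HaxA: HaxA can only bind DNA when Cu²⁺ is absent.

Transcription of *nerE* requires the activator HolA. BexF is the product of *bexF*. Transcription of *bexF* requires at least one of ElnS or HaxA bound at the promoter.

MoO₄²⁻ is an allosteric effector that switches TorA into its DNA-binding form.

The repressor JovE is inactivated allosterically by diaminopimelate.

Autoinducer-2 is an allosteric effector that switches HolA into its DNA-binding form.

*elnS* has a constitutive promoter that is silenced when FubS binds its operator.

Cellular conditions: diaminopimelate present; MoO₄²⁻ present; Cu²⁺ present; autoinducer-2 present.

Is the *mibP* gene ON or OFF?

Diaminopimelate is present, so JovE is inactive.
MoO₄²⁻ is present, so TorA is active.
No repressor is bound and TorA is active, so *fubS* is transcribed.
So FubS is produced and active.
With repressor FubS bound, *elnS* is not transcribed.
So ElnS is not produced.
Cu²⁺ is present, so HaxA is inactive.
No activator is available at the *bexF* promoter, so *bexF* is not transcribed.
So BexF is not produced.
With no repressor bound, *mibP* is transcribed.

ON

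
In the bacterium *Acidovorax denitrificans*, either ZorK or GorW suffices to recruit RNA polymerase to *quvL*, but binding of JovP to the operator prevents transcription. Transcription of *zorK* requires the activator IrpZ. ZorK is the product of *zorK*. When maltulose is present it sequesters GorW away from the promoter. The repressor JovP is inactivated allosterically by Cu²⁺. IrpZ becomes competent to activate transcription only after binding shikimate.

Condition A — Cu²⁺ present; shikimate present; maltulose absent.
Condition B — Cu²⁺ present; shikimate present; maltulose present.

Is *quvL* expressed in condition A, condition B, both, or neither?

both

Condition A:
Cu²⁺ is present, so JovP is inactive.
Shikimate is present, so IrpZ is active.
No repressor is bound and IrpZ is active, so *zorK* is transcribed.
So ZorK is produced and active.
Maltulose is absent, so GorW is active.
Activator ZorK is present, so *quvL* is transcribed.
→ *quvL* is ON in A.
Condition B:
Cu²⁺ is present, so JovP is inactive.
Shikimate is present, so IrpZ is active.
No repressor is bound and IrpZ is active, so *zorK* is transcribed.
So ZorK is produced and active.
Maltulose is present, so GorW is inactive.
Activator ZorK is present, so *quvL* is transcribed.
→ *quvL* is ON in B.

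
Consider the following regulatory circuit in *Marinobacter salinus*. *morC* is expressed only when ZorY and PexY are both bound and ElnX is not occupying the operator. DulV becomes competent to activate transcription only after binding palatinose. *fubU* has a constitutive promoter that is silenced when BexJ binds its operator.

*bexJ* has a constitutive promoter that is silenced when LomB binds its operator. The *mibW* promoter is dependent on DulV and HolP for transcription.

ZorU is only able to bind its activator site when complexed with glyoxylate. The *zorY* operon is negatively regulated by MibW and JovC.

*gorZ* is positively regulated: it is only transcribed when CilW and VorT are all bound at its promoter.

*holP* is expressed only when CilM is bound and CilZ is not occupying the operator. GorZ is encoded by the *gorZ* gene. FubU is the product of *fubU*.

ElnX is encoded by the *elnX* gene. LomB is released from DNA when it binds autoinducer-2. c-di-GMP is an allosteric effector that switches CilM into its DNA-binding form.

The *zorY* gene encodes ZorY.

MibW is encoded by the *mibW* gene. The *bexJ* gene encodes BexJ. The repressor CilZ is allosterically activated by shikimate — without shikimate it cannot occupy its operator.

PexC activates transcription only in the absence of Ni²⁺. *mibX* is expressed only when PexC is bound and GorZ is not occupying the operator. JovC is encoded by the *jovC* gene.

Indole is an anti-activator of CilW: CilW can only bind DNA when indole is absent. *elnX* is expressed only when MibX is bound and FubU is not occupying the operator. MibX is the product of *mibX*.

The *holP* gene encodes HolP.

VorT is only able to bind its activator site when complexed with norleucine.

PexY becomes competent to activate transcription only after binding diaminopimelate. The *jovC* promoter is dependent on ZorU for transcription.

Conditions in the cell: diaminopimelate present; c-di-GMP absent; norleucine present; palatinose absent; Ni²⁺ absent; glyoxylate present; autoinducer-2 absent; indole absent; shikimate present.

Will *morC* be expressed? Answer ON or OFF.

OFF

Autoinducer-2 is absent, so LomB is active.
With repressor LomB bound, *bexJ* is not transcribed.
So BexJ is not produced.
With no repressor bound, *fubU* is transcribed.
So FubU is produced and active.
Indole is absent, so CilW is active.
Norleucine is present, so VorT is active.
No repressor is bound and CilW and VorT are active, so *gorZ* is transcribed.
So GorZ is produced and active.
Ni²⁺ is absent, so PexC is active.
With repressor GorZ bound, *mibX* is not transcribed.
So MibX is not produced.
With repressor FubU bound, *elnX* is not transcribed.
So ElnX is not produced.
Palatinose is absent, so DulV is inactive.
c-di-GMP is absent, so CilM is inactive.
Shikimate is present, so CilZ is active.
With repressor CilZ bound, *holP* is not transcribed.
So HolP is not produced.
Required activator DulV is absent, so *mibW* is not transcribed.
So MibW is not produced.
Glyoxylate is present, so ZorU is active.
No repressor is bound and ZorU is active, so *jovC* is transcribed.
So JovC is produced and active.
With repressor JovC bound, *zorY* is not transcribed.
So ZorY is not produced.
Diaminopimelate is present, so PexY is active.
Required activator ZorY is absent, so *morC* is not transcribed.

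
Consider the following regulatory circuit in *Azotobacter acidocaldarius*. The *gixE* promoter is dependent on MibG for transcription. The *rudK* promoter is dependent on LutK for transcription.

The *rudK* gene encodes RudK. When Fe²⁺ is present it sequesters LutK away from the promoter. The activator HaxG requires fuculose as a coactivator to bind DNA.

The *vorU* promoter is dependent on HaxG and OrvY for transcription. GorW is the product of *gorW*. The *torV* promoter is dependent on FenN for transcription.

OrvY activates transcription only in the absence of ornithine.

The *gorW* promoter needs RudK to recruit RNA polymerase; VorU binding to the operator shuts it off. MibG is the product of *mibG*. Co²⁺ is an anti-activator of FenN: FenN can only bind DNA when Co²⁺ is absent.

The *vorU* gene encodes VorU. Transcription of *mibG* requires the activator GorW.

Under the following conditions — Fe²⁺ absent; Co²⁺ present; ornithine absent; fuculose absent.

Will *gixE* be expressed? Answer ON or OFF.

Fuculose is absent, so HaxG is inactive.
Ornithine is absent, so OrvY is active.
Required activator HaxG is absent, so *vorU* is not transcribed.
So VorU is not produced.
Fe²⁺ is absent, so LutK is active.
No repressor is bound and LutK is active, so *rudK* is transcribed.
So RudK is produced and active.
No repressor is bound and RudK is active, so *gorW* is transcribed.
So GorW is produced and active.
No repressor is bound and GorW is active, so *mibG* is transcribed.
So MibG is produced and active.
No repressor is bound and MibG is active, so *gixE* is transcribed.

ON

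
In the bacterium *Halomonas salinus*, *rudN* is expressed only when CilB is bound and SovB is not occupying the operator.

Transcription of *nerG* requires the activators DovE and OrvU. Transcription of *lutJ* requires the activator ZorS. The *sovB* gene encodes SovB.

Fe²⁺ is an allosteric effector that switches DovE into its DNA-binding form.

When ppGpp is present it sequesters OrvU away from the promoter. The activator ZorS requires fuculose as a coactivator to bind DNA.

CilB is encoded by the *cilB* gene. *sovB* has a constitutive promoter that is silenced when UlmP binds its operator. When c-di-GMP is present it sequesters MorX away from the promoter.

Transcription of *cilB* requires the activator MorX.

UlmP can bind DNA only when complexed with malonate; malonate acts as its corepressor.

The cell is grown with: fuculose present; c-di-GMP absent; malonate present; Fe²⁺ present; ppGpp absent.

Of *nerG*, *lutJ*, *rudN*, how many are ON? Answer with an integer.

3

Fe²⁺ is present, so DovE is active.
ppGpp is absent, so OrvU is active.
No repressor is bound and DovE and OrvU are active, so *nerG* is transcribed.
→ *nerG* is ON.
Fuculose is present, so ZorS is active.
No repressor is bound and ZorS is active, so *lutJ* is transcribed.
→ *lutJ* is ON.
c-di-GMP is absent, so MorX is active.
No repressor is bound and MorX is active, so *cilB* is transcribed.
So CilB is produced and active.
Malonate is present, so UlmP is active.
With repressor UlmP bound, *sovB* is not transcribed.
So SovB is not produced.
No repressor is bound and CilB is active, so *rudN* is transcribed.
→ *rudN* is ON.
3 of the 3 genes are transcribed.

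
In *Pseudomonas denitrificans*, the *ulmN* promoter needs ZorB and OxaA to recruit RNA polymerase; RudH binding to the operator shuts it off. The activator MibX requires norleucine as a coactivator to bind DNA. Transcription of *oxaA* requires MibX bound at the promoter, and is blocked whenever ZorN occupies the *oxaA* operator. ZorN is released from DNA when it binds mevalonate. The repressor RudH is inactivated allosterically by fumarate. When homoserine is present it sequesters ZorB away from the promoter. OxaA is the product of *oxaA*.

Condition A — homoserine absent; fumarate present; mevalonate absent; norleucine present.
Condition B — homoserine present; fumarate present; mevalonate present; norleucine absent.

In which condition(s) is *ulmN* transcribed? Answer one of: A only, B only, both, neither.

neither

Condition A:
Homoserine is absent, so ZorB is active.
Fumarate is present, so RudH is inactive.
Mevalonate is absent, so ZorN is active.
Norleucine is present, so MibX is active.
With repressor ZorN bound, *oxaA* is not transcribed.
So OxaA is not produced.
Required activator OxaA is absent, so *ulmN* is not transcribed.
→ *ulmN* is OFF in A.
Condition B:
Homoserine is present, so ZorB is inactive.
Fumarate is present, so RudH is inactive.
Mevalonate is present, so ZorN is inactive.
Norleucine is absent, so MibX is inactive.
Required activator MibX is absent, so *oxaA* is not transcribed.
So OxaA is not produced.
Required activator ZorB is absent, so *ulmN* is not transcribed.
→ *ulmN* is OFF in B.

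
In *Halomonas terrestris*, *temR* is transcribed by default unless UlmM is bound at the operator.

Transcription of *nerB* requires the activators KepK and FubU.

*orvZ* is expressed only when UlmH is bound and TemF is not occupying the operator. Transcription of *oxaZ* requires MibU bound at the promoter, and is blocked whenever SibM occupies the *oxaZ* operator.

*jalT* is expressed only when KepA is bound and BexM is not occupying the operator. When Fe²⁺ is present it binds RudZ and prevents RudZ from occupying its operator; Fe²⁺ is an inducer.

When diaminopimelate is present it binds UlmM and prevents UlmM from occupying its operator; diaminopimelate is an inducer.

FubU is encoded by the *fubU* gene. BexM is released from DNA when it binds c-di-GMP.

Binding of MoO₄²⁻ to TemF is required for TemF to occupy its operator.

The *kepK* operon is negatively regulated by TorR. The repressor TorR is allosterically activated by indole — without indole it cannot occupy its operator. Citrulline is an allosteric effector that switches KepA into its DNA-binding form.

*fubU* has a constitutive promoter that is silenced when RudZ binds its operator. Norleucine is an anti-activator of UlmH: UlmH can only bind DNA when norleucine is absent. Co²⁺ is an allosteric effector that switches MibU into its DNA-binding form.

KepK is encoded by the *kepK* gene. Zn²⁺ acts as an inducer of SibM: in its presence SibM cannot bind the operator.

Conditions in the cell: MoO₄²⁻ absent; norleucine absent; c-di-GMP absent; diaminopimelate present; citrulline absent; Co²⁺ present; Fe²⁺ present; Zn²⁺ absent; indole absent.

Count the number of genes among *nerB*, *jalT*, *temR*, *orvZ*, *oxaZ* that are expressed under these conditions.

3

Indole is absent, so TorR is inactive.
With no repressor bound, *kepK* is transcribed.
So KepK is produced and active.
Fe²⁺ is present, so RudZ is inactive.
With no repressor bound, *fubU* is transcribed.
So FubU is produced and active.
No repressor is bound and KepK and FubU are active, so *nerB* is transcribed.
→ *nerB* is ON.
Citrulline is absent, so KepA is inactive.
c-di-GMP is absent, so BexM is active.
With repressor BexM bound, *jalT* is not transcribed.
→ *jalT* is OFF.
Diaminopimelate is present, so UlmM is inactive.
With no repressor bound, *temR* is transcribed.
→ *temR* is ON.
MoO₄²⁻ is absent, so TemF is inactive.
Norleucine is absent, so UlmH is active.
No repressor is bound and UlmH is active, so *orvZ* is transcribed.
→ *orvZ* is ON.
Co²⁺ is present, so MibU is active.
Zn²⁺ is absent, so SibM is active.
With repressor SibM bound, *oxaZ* is not transcribed.
→ *oxaZ* is OFF.
3 of the 5 genes are transcribed.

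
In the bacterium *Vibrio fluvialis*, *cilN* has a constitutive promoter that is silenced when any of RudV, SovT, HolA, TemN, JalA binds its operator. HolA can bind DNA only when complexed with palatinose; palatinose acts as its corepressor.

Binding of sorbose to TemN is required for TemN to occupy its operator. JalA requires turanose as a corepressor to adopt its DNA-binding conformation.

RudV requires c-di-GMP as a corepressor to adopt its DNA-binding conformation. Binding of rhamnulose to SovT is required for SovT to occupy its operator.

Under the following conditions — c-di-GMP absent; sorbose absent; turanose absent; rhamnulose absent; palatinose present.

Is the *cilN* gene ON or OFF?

c-di-GMP is absent, so RudV is inactive.
Rhamnulose is absent, so SovT is inactive.
Palatinose is present, so HolA is active.
Sorbose is absent, so TemN is inactive.
Turanose is absent, so JalA is inactive.
With repressor HolA bound, *cilN* is not transcribed.

OFF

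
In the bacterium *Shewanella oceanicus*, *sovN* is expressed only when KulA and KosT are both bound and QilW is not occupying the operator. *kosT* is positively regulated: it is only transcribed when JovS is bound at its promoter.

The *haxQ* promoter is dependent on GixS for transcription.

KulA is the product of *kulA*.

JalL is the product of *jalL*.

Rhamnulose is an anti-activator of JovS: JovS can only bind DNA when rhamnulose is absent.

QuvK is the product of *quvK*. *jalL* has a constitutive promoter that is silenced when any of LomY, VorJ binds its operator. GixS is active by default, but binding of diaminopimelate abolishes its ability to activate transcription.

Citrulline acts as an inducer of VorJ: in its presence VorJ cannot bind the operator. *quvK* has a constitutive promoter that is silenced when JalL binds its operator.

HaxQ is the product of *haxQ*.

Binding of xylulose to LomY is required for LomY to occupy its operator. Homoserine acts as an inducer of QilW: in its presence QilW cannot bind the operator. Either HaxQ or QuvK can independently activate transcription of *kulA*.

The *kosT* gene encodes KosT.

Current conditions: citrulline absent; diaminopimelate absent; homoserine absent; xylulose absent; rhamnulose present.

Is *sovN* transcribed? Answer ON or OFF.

Homoserine is absent, so QilW is active.
Diaminopimelate is absent, so GixS is active.
No repressor is bound and GixS is active, so *haxQ* is transcribed.
So HaxQ is produced and active.
Xylulose is absent, so LomY is inactive.
Citrulline is absent, so VorJ is active.
With repressor VorJ bound, *jalL* is not transcribed.
So JalL is not produced.
With no repressor bound, *quvK* is transcribed.
So QuvK is produced and active.
Activator HaxQ is present, so *kulA* is transcribed.
So KulA is produced and active.
Rhamnulose is present, so JovS is inactive.
Required activator JovS is absent, so *kosT* is not transcribed.
So KosT is not produced.
With repressor QilW bound, *sovN* is not transcribed.

OFF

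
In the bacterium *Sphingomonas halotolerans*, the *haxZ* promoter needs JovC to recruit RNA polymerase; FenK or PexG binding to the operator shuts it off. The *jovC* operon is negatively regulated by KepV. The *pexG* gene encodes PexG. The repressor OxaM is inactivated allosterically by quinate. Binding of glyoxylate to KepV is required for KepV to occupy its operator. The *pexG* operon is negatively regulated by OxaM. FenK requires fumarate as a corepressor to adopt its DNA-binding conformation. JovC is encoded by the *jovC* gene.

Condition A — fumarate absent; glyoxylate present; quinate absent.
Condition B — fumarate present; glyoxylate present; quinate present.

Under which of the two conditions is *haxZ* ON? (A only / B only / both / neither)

Condition A:
Fumarate is absent, so FenK is inactive.
Glyoxylate is present, so KepV is active.
With repressor KepV bound, *jovC* is not transcribed.
So JovC is not produced.
Quinate is absent, so OxaM is active.
With repressor OxaM bound, *pexG* is not transcribed.
So PexG is not produced.
Required activator JovC is absent, so *haxZ* is not transcribed.
→ *haxZ* is OFF in A.
Condition B:
Fumarate is present, so FenK is active.
Glyoxylate is present, so KepV is active.
With repressor KepV bound, *jovC* is not transcribed.
So JovC is not produced.
Quinate is present, so OxaM is inactive.
With no repressor bound, *pexG* is transcribed.
So PexG is produced and active.
With repressor FenK bound, *haxZ* is not transcribed.
→ *haxZ* is OFF in B.

neither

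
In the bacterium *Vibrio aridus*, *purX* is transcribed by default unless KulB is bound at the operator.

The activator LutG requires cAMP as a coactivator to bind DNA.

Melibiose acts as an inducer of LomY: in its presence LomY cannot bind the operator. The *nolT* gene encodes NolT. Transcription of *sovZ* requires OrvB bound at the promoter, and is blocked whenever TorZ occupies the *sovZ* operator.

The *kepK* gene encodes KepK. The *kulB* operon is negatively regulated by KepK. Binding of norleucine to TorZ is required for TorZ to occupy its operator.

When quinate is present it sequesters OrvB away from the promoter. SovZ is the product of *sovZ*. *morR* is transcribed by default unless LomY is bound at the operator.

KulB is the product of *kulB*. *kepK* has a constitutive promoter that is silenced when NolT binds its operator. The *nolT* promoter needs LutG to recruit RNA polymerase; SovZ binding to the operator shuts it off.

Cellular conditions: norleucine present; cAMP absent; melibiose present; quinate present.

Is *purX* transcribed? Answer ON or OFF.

ON

Quinate is present, so OrvB is inactive.
Norleucine is present, so TorZ is active.
With repressor TorZ bound, *sovZ* is not transcribed.
So SovZ is not produced.
cAMP is absent, so LutG is inactive.
Required activator LutG is absent, so *nolT* is not transcribed.
So NolT is not produced.
With no repressor bound, *kepK* is transcribed.
So KepK is produced and active.
With repressor KepK bound, *kulB* is not transcribed.
So KulB is not produced.
With no repressor bound, *purX* is transcribed.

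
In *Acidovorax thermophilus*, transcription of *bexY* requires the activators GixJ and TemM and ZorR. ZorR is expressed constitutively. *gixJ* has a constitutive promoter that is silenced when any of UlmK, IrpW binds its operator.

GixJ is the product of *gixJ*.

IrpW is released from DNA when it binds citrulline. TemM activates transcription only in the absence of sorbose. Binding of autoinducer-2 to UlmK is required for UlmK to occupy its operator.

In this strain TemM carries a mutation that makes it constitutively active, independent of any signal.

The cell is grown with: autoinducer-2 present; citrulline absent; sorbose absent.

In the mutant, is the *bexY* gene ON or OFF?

Autoinducer-2 is present, so UlmK is active.
Citrulline is absent, so IrpW is active.
With repressor UlmK bound, *gixJ* is not transcribed.
So GixJ is not produced.
TemM is constitutively active in this strain.
ZorR is produced constitutively and is active.
Required activator GixJ is absent, so *bexY* is not transcribed.

OFF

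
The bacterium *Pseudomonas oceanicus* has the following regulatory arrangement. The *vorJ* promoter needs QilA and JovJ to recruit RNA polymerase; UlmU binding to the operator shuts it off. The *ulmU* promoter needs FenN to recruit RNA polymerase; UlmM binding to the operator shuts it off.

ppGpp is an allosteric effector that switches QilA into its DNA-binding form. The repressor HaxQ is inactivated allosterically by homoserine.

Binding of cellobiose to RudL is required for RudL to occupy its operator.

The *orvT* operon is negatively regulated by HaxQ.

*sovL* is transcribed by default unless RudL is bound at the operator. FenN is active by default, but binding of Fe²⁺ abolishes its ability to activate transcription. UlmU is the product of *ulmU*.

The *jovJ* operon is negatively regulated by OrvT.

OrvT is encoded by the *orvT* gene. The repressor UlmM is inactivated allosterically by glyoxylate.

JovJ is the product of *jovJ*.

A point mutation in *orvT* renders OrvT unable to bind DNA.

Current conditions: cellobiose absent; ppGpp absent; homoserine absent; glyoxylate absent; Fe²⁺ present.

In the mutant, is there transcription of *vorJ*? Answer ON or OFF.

ppGpp is absent, so QilA is inactive.
OrvT is non-functional in this strain, so it has no effect.
With no repressor bound, *jovJ* is transcribed.
So JovJ is produced and active.
Fe²⁺ is present, so FenN is inactive.
Glyoxylate is absent, so UlmM is active.
With repressor UlmM bound, *ulmU* is not transcribed.
So UlmU is not produced.
Required activator QilA is absent, so *vorJ* is not transcribed.

OFF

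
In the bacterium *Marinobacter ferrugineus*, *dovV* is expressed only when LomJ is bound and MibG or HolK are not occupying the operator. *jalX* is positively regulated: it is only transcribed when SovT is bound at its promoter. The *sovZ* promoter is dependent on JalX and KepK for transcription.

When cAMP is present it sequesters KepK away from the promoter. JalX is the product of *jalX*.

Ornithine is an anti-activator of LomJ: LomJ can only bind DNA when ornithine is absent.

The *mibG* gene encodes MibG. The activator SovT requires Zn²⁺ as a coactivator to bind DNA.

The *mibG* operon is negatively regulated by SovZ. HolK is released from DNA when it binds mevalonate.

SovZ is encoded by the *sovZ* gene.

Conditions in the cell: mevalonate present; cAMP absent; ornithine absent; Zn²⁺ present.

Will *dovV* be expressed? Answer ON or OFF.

ON

Zn²⁺ is present, so SovT is active.
No repressor is bound and SovT is active, so *jalX* is transcribed.
So JalX is produced and active.
cAMP is absent, so KepK is active.
No repressor is bound and JalX and KepK are active, so *sovZ* is transcribed.
So SovZ is produced and active.
With repressor SovZ bound, *mibG* is not transcribed.
So MibG is not produced.
Ornithine is absent, so LomJ is active.
Mevalonate is present, so HolK is inactive.
No repressor is bound and LomJ is active, so *dovV* is transcribed.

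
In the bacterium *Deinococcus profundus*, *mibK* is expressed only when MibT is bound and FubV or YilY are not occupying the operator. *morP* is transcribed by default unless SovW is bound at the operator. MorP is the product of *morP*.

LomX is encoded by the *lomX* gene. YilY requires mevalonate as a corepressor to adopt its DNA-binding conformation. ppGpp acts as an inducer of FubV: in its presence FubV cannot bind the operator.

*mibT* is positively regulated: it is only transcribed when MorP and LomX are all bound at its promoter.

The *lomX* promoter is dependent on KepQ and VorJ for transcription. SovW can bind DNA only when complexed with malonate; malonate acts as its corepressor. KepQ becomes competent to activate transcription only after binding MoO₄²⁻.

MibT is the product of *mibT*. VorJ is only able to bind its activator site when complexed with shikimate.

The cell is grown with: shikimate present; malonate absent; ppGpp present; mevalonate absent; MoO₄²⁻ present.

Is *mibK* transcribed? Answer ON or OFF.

Malonate is absent, so SovW is inactive.
With no repressor bound, *morP* is transcribed.
So MorP is produced and active.
MoO₄²⁻ is present, so KepQ is active.
Shikimate is present, so VorJ is active.
No repressor is bound and KepQ and VorJ are active, so *lomX* is transcribed.
So LomX is produced and active.
No repressor is bound and MorP and LomX are active, so *mibT* is transcribed.
So MibT is produced and active.
ppGpp is present, so FubV is inactive.
Mevalonate is absent, so YilY is inactive.
No repressor is bound and MibT is active, so *mibK* is transcribed.

ON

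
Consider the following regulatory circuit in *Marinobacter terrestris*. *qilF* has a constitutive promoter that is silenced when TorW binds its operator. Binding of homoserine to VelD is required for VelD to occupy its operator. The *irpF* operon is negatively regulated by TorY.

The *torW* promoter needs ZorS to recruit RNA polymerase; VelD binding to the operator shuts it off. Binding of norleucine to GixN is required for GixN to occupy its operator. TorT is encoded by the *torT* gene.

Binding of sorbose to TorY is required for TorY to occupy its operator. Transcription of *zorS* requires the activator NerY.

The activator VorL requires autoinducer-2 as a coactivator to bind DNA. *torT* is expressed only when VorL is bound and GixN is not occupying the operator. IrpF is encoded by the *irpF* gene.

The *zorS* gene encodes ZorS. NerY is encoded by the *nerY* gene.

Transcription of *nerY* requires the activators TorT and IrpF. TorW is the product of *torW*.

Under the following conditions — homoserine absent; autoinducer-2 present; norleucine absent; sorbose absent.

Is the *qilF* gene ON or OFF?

Autoinducer-2 is present, so VorL is active.
Norleucine is absent, so GixN is inactive.
No repressor is bound and VorL is active, so *torT* is transcribed.
So TorT is produced and active.
Sorbose is absent, so TorY is inactive.
With no repressor bound, *irpF* is transcribed.
So IrpF is produced and active.
No repressor is bound and TorT and IrpF are active, so *nerY* is transcribed.
So NerY is produced and active.
No repressor is bound and NerY is active, so *zorS* is transcribed.
So ZorS is produced and active.
Homoserine is absent, so VelD is inactive.
No repressor is bound and ZorS is active, so *torW* is transcribed.
So TorW is produced and active.
With repressor TorW bound, *qilF* is not transcribed.

OFF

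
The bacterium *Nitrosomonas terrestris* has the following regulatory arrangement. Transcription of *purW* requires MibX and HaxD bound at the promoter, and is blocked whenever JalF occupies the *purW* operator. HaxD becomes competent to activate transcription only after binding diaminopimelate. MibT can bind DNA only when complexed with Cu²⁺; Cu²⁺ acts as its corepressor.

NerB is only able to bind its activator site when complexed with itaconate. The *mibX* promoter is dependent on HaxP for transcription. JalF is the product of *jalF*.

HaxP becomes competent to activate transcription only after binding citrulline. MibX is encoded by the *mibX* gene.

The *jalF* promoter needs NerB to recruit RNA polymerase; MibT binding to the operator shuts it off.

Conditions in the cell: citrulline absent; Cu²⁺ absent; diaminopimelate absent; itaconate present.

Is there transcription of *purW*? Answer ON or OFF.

OFF

Citrulline is absent, so HaxP is inactive.
Required activator HaxP is absent, so *mibX* is not transcribed.
So MibX is not produced.
Diaminopimelate is absent, so HaxD is inactive.
Cu²⁺ is absent, so MibT is inactive.
Itaconate is present, so NerB is active.
No repressor is bound and NerB is active, so *jalF* is transcribed.
So JalF is produced and active.
With repressor JalF bound, *purW* is not transcribed.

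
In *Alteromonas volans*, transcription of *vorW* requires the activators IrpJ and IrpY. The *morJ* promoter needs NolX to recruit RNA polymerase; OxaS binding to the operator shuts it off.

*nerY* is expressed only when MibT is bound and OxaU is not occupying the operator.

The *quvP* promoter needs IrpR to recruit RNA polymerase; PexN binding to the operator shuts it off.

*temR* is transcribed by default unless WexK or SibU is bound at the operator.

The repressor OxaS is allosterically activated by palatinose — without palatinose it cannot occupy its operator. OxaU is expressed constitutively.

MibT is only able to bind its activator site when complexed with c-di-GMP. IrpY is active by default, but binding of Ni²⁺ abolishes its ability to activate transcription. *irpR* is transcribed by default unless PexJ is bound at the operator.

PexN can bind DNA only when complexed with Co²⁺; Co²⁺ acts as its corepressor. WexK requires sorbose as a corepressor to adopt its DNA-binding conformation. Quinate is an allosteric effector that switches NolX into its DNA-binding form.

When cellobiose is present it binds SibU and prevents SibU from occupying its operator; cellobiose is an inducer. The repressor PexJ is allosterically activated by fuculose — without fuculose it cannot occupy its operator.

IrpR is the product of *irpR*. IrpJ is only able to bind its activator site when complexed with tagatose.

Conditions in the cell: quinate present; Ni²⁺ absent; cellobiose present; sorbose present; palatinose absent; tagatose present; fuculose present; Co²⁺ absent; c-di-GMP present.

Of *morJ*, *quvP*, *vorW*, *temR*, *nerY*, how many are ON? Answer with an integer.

2

Palatinose is absent, so OxaS is inactive.
Quinate is present, so NolX is active.
No repressor is bound and NolX is active, so *morJ* is transcribed.
→ *morJ* is ON.
Co²⁺ is absent, so PexN is inactive.
Fuculose is present, so PexJ is active.
With repressor PexJ bound, *irpR* is not transcribed.
So IrpR is not produced.
Required activator IrpR is absent, so *quvP* is not transcribed.
→ *quvP* is OFF.
Tagatose is present, so IrpJ is active.
Ni²⁺ is absent, so IrpY is active.
No repressor is bound and IrpJ and IrpY are active, so *vorW* is transcribed.
→ *vorW* is ON.
Sorbose is present, so WexK is active.
Cellobiose is present, so SibU is inactive.
With repressor WexK bound, *temR* is not transcribed.
→ *temR* is OFF.
OxaU is produced constitutively and is active.
c-di-GMP is present, so MibT is active.
With repressor OxaU bound, *nerY* is not transcribed.
→ *nerY* is OFF.
2 of the 5 genes are transcribed.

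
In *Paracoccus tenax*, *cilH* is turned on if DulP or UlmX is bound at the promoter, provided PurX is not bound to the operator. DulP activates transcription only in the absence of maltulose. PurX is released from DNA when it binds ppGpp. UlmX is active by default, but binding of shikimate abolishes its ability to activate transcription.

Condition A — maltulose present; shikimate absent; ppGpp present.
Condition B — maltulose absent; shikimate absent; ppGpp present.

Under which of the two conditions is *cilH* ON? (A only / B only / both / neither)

both

Condition A:
Maltulose is present, so DulP is inactive.
Shikimate is absent, so UlmX is active.
ppGpp is present, so PurX is inactive.
Activator UlmX is present, so *cilH* is transcribed.
→ *cilH* is ON in A.
Condition B:
Maltulose is absent, so DulP is active.
Shikimate is absent, so UlmX is active.
ppGpp is present, so PurX is inactive.
Activator DulP is present, so *cilH* is transcribed.
→ *cilH* is ON in B.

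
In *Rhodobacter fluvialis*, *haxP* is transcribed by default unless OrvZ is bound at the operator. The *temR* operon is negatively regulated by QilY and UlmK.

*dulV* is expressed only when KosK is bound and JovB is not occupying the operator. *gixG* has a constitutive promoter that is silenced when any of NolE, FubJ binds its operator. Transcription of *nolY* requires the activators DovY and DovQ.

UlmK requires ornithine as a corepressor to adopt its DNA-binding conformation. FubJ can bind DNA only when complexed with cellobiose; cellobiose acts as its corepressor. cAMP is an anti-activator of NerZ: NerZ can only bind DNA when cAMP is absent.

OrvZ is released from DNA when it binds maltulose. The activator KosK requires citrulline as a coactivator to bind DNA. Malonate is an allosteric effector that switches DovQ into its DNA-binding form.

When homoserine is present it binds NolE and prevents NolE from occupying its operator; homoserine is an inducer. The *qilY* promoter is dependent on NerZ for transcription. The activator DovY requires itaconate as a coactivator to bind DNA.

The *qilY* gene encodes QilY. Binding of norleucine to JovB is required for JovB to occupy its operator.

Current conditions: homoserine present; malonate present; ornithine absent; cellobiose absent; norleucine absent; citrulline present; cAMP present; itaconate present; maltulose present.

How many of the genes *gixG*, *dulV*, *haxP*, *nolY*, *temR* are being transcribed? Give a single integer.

Homoserine is present, so NolE is inactive.
Cellobiose is absent, so FubJ is inactive.
With no repressor bound, *gixG* is transcribed.
→ *gixG* is ON.
Norleucine is absent, so JovB is inactive.
Citrulline is present, so KosK is active.
No repressor is bound and KosK is active, so *dulV* is transcribed.
→ *dulV* is ON.
Maltulose is present, so OrvZ is inactive.
With no repressor bound, *haxP* is transcribed.
→ *haxP* is ON.
Itaconate is present, so DovY is active.
Malonate is present, so DovQ is active.
No repressor is bound and DovY and DovQ are active, so *nolY* is transcribed.
→ *nolY* is ON.
cAMP is present, so NerZ is inactive.
Required activator NerZ is absent, so *qilY* is not transcribed.
So QilY is not produced.
Ornithine is absent, so UlmK is inactive.
With no repressor bound, *temR* is transcribed.
→ *temR* is ON.
5 of the 5 genes are transcribed.

5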